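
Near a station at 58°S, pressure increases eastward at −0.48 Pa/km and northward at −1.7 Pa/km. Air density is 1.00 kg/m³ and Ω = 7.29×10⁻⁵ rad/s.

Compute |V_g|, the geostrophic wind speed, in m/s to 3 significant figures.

14.3 m/s

Coriolis parameter at 58°S:
f = 2Ω sin φ = 2 × 7.29×10⁻⁵ × sin 58° = 1.24×10⁻⁴ s⁻¹
In the Southern Hemisphere f is negative: f = −1.24×10⁻⁴ s⁻¹.
Component geostrophic relations (x east, y north):
u_g = −(1/(fρ)) ∂P/∂y,  v_g = (1/(fρ)) ∂P/∂x
u_g = −(−1.7×10⁻³)/(−1.24×10⁻⁴ × 1.00) = −13.7 m/s;  v_g = (−0.48×10⁻³)/(−1.24×10⁻⁴ × 1.00) = 3.88 m/s
|V_g| = √(u_g² + v_g²) = 14.3 m/s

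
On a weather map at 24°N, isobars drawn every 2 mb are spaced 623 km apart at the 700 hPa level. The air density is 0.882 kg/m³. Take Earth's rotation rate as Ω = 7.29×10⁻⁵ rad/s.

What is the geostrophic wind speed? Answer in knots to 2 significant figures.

Coriolis parameter at 24°N:
f = 2Ω sin φ = 2 × 7.29×10⁻⁵ × sin 24° = 5.93×10⁻⁵ s⁻¹
Pressure gradient: |∂P/∂n| = 200 Pa / 623000 m = 3.21×10⁻⁴ Pa/m
Geostrophic balance (pressure-gradient force = Coriolis force):
V_g = (1/(fρ)) |∂P/∂n| = 3.21×10⁻⁴ / (5.93×10⁻⁵ × 0.882) = 6.14 m/s
Converting: 6.14 m/s × 1.944 = 12 knots

12 knots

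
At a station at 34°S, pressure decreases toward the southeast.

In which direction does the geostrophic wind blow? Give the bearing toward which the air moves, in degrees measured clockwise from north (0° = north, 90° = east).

The pressure-gradient force points toward the southeast (bearing 135°).
Geostrophic balance: in the Southern Hemisphere the Coriolis force deflects motion to the left, so the geostrophic wind blows 90° to the left of the pressure-gradient force (low pressure on the right).
Rotating 135° by 90° counterclockwise gives 045° — the wind blows toward the northeast.

045°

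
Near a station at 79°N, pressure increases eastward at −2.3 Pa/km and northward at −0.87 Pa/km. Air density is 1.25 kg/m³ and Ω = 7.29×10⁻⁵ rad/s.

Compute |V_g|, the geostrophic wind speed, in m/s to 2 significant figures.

Coriolis parameter at 79°N:
f = 2Ω sin φ = 2 × 7.29×10⁻⁵ × sin 79° = 1.43×10⁻⁴ s⁻¹
Component geostrophic relations (x east, y north):
u_g = −(1/(fρ)) ∂P/∂y,  v_g = (1/(fρ)) ∂P/∂x
u_g = −(−0.87×10⁻³)/(1.43×10⁻⁴ × 1.25) = 4.86 m/s;  v_g = (−2.3×10⁻³)/(1.43×10⁻⁴ × 1.25) = −12.9 m/s
|V_g| = √(u_g² + v_g²) = 13.7 m/s

14 m/s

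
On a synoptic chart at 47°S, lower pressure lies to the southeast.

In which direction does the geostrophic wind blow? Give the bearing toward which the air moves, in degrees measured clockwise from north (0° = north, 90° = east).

The pressure-gradient force points toward the southeast (bearing 135°).
Geostrophic balance: in the Southern Hemisphere the Coriolis force deflects motion to the left, so the geostrophic wind blows 90° to the left of the pressure-gradient force (low pressure on the right).
Rotating 135° by 90° counterclockwise gives 045° — the wind blows toward the northeast.

045°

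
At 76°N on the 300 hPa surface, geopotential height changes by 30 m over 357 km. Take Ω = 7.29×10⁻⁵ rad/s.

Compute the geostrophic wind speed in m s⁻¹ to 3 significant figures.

5.83 m s⁻¹

Coriolis parameter at 76°N:
f = 2Ω sin φ = 2 × 7.29×10⁻⁵ × sin 76° = 1.41×10⁻⁴ s⁻¹
Height gradient: |∂Z/∂n| = 30 m / 357000 m = 8.40×10⁻⁵
On a pressure surface, geostrophic balance gives V_g = (g/f)|∂Z/∂n|:
V_g = 9.81 × 8.40×10⁻⁵ / 1.41×10⁻⁴ = 5.83 m/s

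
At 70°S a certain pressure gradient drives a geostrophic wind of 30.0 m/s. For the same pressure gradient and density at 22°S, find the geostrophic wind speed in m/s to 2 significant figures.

With the same pressure gradient and density, V_g ∝ 1/f ∝ 1/sin φ.
V₂ = V₁ · sin φ₁ / sin φ₂ = 30.0 × sin 70° / sin 22°
V₂ = 30.0 × 0.9397/0.3746 = 75 m/s

75 m/s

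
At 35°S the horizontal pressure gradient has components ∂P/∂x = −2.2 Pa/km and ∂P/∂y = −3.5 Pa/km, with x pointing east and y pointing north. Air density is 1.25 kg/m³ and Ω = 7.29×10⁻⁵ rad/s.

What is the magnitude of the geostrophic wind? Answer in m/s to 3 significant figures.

Coriolis parameter at 35°S:
f = 2Ω sin φ = 2 × 7.29×10⁻⁵ × sin 35° = 8.36×10⁻⁵ s⁻¹
In the Southern Hemisphere f is negative: f = −8.36×10⁻⁵ s⁻¹.
Component geostrophic relations (x east, y north):
u_g = −(1/(fρ)) ∂P/∂y,  v_g = (1/(fρ)) ∂P/∂x
u_g = −(−3.5×10⁻³)/(−8.36×10⁻⁵ × 1.25) = −33.5 m/s;  v_g = (−2.2×10⁻³)/(−8.36×10⁻⁵ × 1.25) = 21.0 m/s
|V_g| = √(u_g² + v_g²) = 39.5 m/s

39.5 m/s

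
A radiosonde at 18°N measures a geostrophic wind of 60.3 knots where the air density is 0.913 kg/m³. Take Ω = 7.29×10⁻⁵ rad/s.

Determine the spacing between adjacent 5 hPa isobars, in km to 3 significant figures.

Coriolis parameter at 18°N:
f = 2Ω sin φ = 2 × 7.29×10⁻⁵ × sin 18° = 4.51×10⁻⁵ s⁻¹
Wind speed in SI: 60.3 knots = 31.0 m/s
Geostrophic balance rearranged: |∂P/∂n| = f ρ V_g
|∂P/∂n| = 4.51×10⁻⁵ × 0.913 × 31.0 = 1.28×10⁻³ Pa/m
Isobar spacing: Δn = ΔP/|∂P/∂n| = 500 Pa / 1.28×10⁻³ Pa/m = 391836 m ≈ 392 km

392 km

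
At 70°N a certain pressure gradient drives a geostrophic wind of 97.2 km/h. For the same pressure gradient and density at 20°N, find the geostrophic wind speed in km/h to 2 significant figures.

270 km/h

With the same pressure gradient and density, V_g ∝ 1/f ∝ 1/sin φ.
V₂ = V₁ · sin φ₁ / sin φ₂ = 97.2 × sin 70° / sin 20°
V₂ = 97.2 × 0.9397/0.3420 = 270 km/h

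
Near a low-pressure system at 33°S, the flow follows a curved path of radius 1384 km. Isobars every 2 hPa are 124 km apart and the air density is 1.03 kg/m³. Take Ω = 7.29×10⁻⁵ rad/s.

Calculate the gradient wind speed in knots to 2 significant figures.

33 knots

Coriolis parameter at 33°S:
f = 2Ω sin φ = 2 × 7.29×10⁻⁵ × sin 33° = 7.94×10⁻⁵ s⁻¹
Pressure gradient: |∂P/∂n| = 200 Pa / 124000 m = 1.61×10⁻³ Pa/m
Geostrophic speed: V_g = |∂P/∂n|/(fρ) = 1.61×10⁻³/(7.94×10⁻⁵ × 1.03) = 19.7 m/s
Around a low, centrifugal force acts outward with Coriolis, so pressure-gradient force balances both:
(1/ρ)|∂P/∂n| = fV + V²/R  →  V² + fR·V − fR·V_g = 0
With fR = 7.94×10⁻⁵ × 1384×10³ m = 110 m/s:
V = [−fR + √((fR)² + 4 fR V_g)]/2 = [−110 + √(110² + 4×110×19.7)]/2 = 17.1 m/s
Subgeostrophic (V < V_g = 19.7 m/s), as expected around a low.
Converting: 17.1 m/s × 1.944 = 33 knots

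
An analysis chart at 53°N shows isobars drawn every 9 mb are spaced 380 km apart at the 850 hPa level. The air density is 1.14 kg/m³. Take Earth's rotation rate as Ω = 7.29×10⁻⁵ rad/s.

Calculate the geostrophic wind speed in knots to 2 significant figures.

Coriolis parameter at 53°N:
f = 2Ω sin φ = 2 × 7.29×10⁻⁵ × sin 53° = 1.16×10⁻⁴ s⁻¹
Pressure gradient: |∂P/∂n| = 900 Pa / 380000 m = 2.37×10⁻³ Pa/m
Geostrophic balance (pressure-gradient force = Coriolis force):
V_g = (1/(fρ)) |∂P/∂n| = 2.37×10⁻³ / (1.16×10⁻⁴ × 1.14) = 17.8 m/s
Converting: 17.8 m/s × 1.944 = 35 knots

35 knots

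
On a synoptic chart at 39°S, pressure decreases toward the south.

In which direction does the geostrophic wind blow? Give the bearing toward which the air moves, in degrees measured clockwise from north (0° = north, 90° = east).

090°

The pressure-gradient force points toward the south (bearing 180°).
Geostrophic balance: in the Southern Hemisphere the Coriolis force deflects motion to the left, so the geostrophic wind blows 90° to the left of the pressure-gradient force (low pressure on the right).
Rotating 180° by 90° counterclockwise gives 090° — the wind blows toward the east.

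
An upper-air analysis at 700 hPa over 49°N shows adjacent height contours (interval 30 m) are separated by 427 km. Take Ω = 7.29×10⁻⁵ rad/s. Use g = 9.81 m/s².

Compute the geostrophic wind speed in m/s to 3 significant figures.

Coriolis parameter at 49°N:
f = 2Ω sin φ = 2 × 7.29×10⁻⁵ × sin 49° = 1.10×10⁻⁴ s⁻¹
Height gradient: |∂Z/∂n| = 30 m / 427000 m = 7.03×10⁻⁵
On a pressure surface, geostrophic balance gives V_g = (g/f)|∂Z/∂n|:
V_g = 9.81 × 7.03×10⁻⁵ / 1.10×10⁻⁴ = 6.26 m/s

6.26 m/s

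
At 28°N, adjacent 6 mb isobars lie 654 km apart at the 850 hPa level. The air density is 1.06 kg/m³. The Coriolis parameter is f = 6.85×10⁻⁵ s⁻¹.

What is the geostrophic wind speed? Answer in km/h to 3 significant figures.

45.5 km/h

Pressure gradient: |∂P/∂n| = 600 Pa / 654000 m = 9.17×10⁻⁴ Pa/m
Geostrophic balance (pressure-gradient force = Coriolis force):
V_g = (1/(fρ)) |∂P/∂n| = 9.17×10⁻⁴ / (6.85×10⁻⁵ × 1.06) = 12.6 m/s
Converting: 12.6 m/s × 3.6 = 45.5 km/h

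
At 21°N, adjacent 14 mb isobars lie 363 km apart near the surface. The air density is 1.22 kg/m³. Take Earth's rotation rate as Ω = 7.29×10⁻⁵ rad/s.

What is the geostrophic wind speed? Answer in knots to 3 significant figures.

Coriolis parameter at 21°N:
f = 2Ω sin φ = 2 × 7.29×10⁻⁵ × sin 21° = 5.23×10⁻⁵ s⁻¹
Pressure gradient: |∂P/∂n| = 1400 Pa / 363000 m = 3.86×10⁻³ Pa/m
Geostrophic balance (pressure-gradient force = Coriolis force):
V_g = (1/(fρ)) |∂P/∂n| = 3.86×10⁻³ / (5.23×10⁻⁵ × 1.22) = 60.5 m/s
Converting: 60.5 m/s × 1.944 = 118 knots

118 knots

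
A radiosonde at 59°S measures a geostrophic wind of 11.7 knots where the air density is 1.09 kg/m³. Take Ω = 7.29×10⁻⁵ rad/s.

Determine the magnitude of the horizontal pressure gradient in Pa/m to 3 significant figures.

8.20×10⁻⁴ Pa/m

Coriolis parameter at 59°S:
f = 2Ω sin φ = 2 × 7.29×10⁻⁵ × sin 59° = 1.25×10⁻⁴ s⁻¹
Wind speed in SI: 11.7 knots = 6.02 m/s
Geostrophic balance rearranged: |∂P/∂n| = f ρ V_g
|∂P/∂n| = 1.25×10⁻⁴ × 1.09 × 6.02 = 8.20×10⁻⁴ Pa/m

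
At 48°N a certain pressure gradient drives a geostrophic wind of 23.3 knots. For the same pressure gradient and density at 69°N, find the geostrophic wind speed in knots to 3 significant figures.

18.5 knots

With the same pressure gradient and density, V_g ∝ 1/f ∝ 1/sin φ.
V₂ = V₁ · sin φ₁ / sin φ₂ = 23.3 × sin 48° / sin 69°
V₂ = 23.3 × 0.7431/0.9336 = 18.5 knots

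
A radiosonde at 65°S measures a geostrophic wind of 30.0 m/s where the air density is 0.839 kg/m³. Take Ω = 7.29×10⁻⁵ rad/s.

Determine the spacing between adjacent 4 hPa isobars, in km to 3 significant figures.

120 km

Coriolis parameter at 65°S:
f = 2Ω sin φ = 2 × 7.29×10⁻⁵ × sin 65° = 1.32×10⁻⁴ s⁻¹
Geostrophic balance rearranged: |∂P/∂n| = f ρ V_g
|∂P/∂n| = 1.32×10⁻⁴ × 0.839 × 30.0 = 3.33×10⁻³ Pa/m
Isobar spacing: Δn = ΔP/|∂P/∂n| = 400 Pa / 3.33×10⁻³ Pa/m = 120266 m ≈ 120 km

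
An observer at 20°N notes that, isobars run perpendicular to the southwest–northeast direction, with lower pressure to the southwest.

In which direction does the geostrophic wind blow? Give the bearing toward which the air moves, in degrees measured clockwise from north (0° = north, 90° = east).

315°

The pressure-gradient force points toward the southwest (bearing 225°).
Geostrophic balance: in the Northern Hemisphere the Coriolis force deflects motion to the right, so the geostrophic wind blows 90° to the right of the pressure-gradient force (low pressure on the left).
Rotating 225° by 90° clockwise gives 315° — the wind blows toward the northwest.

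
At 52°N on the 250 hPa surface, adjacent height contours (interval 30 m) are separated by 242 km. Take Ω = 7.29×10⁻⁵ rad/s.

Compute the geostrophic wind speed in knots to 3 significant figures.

20.6 knots

Coriolis parameter at 52°N:
f = 2Ω sin φ = 2 × 7.29×10⁻⁵ × sin 52° = 1.15×10⁻⁴ s⁻¹
Height gradient: |∂Z/∂n| = 30 m / 242000 m = 1.24×10⁻⁴
On a pressure surface, geostrophic balance gives V_g = (g/f)|∂Z/∂n|:
V_g = 9.81 × 1.24×10⁻⁴ / 1.15×10⁻⁴ = 10.6 m/s
Converting: 10.6 m/s × 1.944 = 20.6 knots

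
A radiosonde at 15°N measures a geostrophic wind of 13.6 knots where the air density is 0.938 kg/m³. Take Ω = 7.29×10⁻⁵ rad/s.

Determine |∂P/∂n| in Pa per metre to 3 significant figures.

Coriolis parameter at 15°N:
f = 2Ω sin φ = 2 × 7.29×10⁻⁵ × sin 15° = 3.77×10⁻⁵ s⁻¹
Wind speed in SI: 13.6 knots = 7.00 m/s
Geostrophic balance rearranged: |∂P/∂n| = f ρ V_g
|∂P/∂n| = 3.77×10⁻⁵ × 0.938 × 7.00 = 2.48×10⁻⁴ Pa/m

2.48×10⁻⁴ Pa/m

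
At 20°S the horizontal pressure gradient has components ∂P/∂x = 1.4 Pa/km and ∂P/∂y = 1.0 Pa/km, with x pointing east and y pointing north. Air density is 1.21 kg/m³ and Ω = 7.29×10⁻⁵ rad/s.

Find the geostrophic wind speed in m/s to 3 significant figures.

28.5 m/s

Coriolis parameter at 20°S:
f = 2Ω sin φ = 2 × 7.29×10⁻⁵ × sin 20° = 4.99×10⁻⁵ s⁻¹
In the Southern Hemisphere f is negative: f = −4.99×10⁻⁵ s⁻¹.
Component geostrophic relations (x east, y north):
u_g = −(1/(fρ)) ∂P/∂y,  v_g = (1/(fρ)) ∂P/∂x
u_g = −(1.0×10⁻³)/(−4.99×10⁻⁵ × 1.21) = 16.6 m/s;  v_g = (1.4×10⁻³)/(−4.99×10⁻⁵ × 1.21) = −23.2 m/s
|V_g| = √(u_g² + v_g²) = 28.5 m/s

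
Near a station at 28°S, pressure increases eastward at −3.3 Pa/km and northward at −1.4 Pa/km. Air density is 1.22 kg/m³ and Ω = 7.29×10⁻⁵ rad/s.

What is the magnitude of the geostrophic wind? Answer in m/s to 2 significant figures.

43 m/s

Coriolis parameter at 28°S:
f = 2Ω sin φ = 2 × 7.29×10⁻⁵ × sin 28° = 6.84×10⁻⁵ s⁻¹
In the Southern Hemisphere f is negative: f = −6.84×10⁻⁵ s⁻¹.
Component geostrophic relations (x east, y north):
u_g = −(1/(fρ)) ∂P/∂y,  v_g = (1/(fρ)) ∂P/∂x
u_g = −(−1.4×10⁻³)/(−6.84×10⁻⁵ × 1.22) = −16.8 m/s;  v_g = (−3.3×10⁻³)/(−6.84×10⁻⁵ × 1.22) = 39.5 m/s
|V_g| = √(u_g² + v_g²) = 42.9 m/s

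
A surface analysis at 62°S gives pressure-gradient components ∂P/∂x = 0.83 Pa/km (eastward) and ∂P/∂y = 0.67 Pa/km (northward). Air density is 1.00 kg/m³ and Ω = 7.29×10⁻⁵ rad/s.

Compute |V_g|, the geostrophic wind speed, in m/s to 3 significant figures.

Coriolis parameter at 62°S:
f = 2Ω sin φ = 2 × 7.29×10⁻⁵ × sin 62° = 1.29×10⁻⁴ s⁻¹
In the Southern Hemisphere f is negative: f = −1.29×10⁻⁴ s⁻¹.
Component geostrophic relations (x east, y north):
u_g = −(1/(fρ)) ∂P/∂y,  v_g = (1/(fρ)) ∂P/∂x
u_g = −(0.67×10⁻³)/(−1.29×10⁻⁴ × 1.00) = 5.20 m/s;  v_g = (0.83×10⁻³)/(−1.29×10⁻⁴ × 1.00) = −6.45 m/s
|V_g| = √(u_g² + v_g²) = 8.29 m/s

8.29 m/s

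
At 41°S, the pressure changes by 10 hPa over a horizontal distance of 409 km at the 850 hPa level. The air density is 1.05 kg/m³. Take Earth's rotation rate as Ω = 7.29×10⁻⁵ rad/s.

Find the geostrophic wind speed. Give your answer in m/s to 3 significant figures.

24.3 m/s

Coriolis parameter at 41°S:
f = 2Ω sin φ = 2 × 7.29×10⁻⁵ × sin 41° = 9.57×10⁻⁵ s⁻¹
Pressure gradient: |∂P/∂n| = 1000 Pa / 409000 m = 2.44×10⁻³ Pa/m
Geostrophic balance (pressure-gradient force = Coriolis force):
V_g = (1/(fρ)) |∂P/∂n| = 2.44×10⁻³ / (9.57×10⁻⁵ × 1.05) = 24.3 m/s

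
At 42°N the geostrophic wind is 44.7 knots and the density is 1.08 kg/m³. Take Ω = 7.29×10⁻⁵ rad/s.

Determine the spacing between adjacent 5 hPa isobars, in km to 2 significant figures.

210 km

Coriolis parameter at 42°N:
f = 2Ω sin φ = 2 × 7.29×10⁻⁵ × sin 42° = 9.76×10⁻⁵ s⁻¹
Wind speed in SI: 44.7 knots = 23.0 m/s
Geostrophic balance rearranged: |∂P/∂n| = f ρ V_g
|∂P/∂n| = 9.76×10⁻⁵ × 1.08 × 23.0 = 2.42×10⁻³ Pa/m
Isobar spacing: Δn = ΔP/|∂P/∂n| = 500 Pa / 2.42×10⁻³ Pa/m = 206363 m ≈ 210 km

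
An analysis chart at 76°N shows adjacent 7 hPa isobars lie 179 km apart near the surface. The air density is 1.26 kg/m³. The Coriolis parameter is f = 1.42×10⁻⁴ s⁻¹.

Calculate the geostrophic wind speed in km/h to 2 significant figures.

79 km/h

Pressure gradient: |∂P/∂n| = 700 Pa / 179000 m = 3.91×10⁻³ Pa/m
Geostrophic balance (pressure-gradient force = Coriolis force):
V_g = (1/(fρ)) |∂P/∂n| = 3.91×10⁻³ / (1.42×10⁻⁴ × 1.26) = 21.9 m/s
Converting: 21.9 m/s × 3.6 = 79 km/h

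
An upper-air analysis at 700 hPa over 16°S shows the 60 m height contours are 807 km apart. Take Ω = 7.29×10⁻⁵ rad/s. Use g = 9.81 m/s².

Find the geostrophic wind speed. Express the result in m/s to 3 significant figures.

Coriolis parameter at 16°S:
f = 2Ω sin φ = 2 × 7.29×10⁻⁵ × sin 16° = 4.02×10⁻⁵ s⁻¹
Height gradient: |∂Z/∂n| = 60 m / 807000 m = 7.43×10⁻⁵
On a pressure surface, geostrophic balance gives V_g = (g/f)|∂Z/∂n|:
V_g = 9.81 × 7.43×10⁻⁵ / 4.02×10⁻⁵ = 18.1 m/s

18.1 m/s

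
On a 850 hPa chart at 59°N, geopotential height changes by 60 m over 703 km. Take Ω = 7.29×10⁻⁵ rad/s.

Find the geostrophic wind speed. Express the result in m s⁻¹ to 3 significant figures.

6.70 m s⁻¹

Coriolis parameter at 59°N:
f = 2Ω sin φ = 2 × 7.29×10⁻⁵ × sin 59° = 1.25×10⁻⁴ s⁻¹
Height gradient: |∂Z/∂n| = 60 m / 703000 m = 8.53×10⁻⁵
On a pressure surface, geostrophic balance gives V_g = (g/f)|∂Z/∂n|:
V_g = 9.81 × 8.53×10⁻⁵ / 1.25×10⁻⁴ = 6.70 m/s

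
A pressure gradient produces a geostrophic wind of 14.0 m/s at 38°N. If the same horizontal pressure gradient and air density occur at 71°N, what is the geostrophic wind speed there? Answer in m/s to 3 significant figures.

With the same pressure gradient and density, V_g ∝ 1/f ∝ 1/sin φ.
V₂ = V₁ · sin φ₁ / sin φ₂ = 14.0 × sin 38° / sin 71°
V₂ = 14.0 × 0.6157/0.9455 = 9.12 m/s

9.12 m/s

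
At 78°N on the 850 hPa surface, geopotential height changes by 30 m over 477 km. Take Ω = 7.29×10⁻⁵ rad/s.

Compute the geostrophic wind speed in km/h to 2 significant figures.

Coriolis parameter at 78°N:
f = 2Ω sin φ = 2 × 7.29×10⁻⁵ × sin 78° = 1.43×10⁻⁴ s⁻¹
Height gradient: |∂Z/∂n| = 30 m / 477000 m = 6.29×10⁻⁵
On a pressure surface, geostrophic balance gives V_g = (g/f)|∂Z/∂n|:
V_g = 9.81 × 6.29×10⁻⁵ / 1.43×10⁻⁴ = 4.33 m/s
Converting: 4.33 m/s × 3.6 = 16 km/h

16 km/h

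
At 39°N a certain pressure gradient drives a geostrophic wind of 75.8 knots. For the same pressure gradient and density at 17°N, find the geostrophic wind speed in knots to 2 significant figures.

160 knots

With the same pressure gradient and density, V_g ∝ 1/f ∝ 1/sin φ.
V₂ = V₁ · sin φ₁ / sin φ₂ = 75.8 × sin 39° / sin 17°
V₂ = 75.8 × 0.6293/0.2924 = 160 knots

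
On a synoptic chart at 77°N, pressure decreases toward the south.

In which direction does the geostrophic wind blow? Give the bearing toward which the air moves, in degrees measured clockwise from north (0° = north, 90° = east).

270°

The pressure-gradient force points toward the south (bearing 180°).
Geostrophic balance: in the Northern Hemisphere the Coriolis force deflects motion to the right, so the geostrophic wind blows 90° to the right of the pressure-gradient force (low pressure on the left).
Rotating 180° by 90° clockwise gives 270° — the wind blows toward the west.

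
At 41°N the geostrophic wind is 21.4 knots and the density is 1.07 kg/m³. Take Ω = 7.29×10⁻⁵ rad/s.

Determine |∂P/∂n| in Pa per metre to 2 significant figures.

Coriolis parameter at 41°N:
f = 2Ω sin φ = 2 × 7.29×10⁻⁵ × sin 41° = 9.57×10⁻⁵ s⁻¹
Wind speed in SI: 21.4 knots = 11.0 m/s
Geostrophic balance rearranged: |∂P/∂n| = f ρ V_g
|∂P/∂n| = 9.57×10⁻⁵ × 1.07 × 11.0 = 1.13×10⁻³ Pa/m

1.1×10⁻³ Pa/m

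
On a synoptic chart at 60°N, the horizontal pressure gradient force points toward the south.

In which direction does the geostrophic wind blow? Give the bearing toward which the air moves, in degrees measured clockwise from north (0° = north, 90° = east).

The pressure-gradient force points toward the south (bearing 180°).
Geostrophic balance: in the Northern Hemisphere the Coriolis force deflects motion to the right, so the geostrophic wind blows 90° to the right of the pressure-gradient force (low pressure on the left).
Rotating 180° by 90° clockwise gives 270° — the wind blows toward the west.

270°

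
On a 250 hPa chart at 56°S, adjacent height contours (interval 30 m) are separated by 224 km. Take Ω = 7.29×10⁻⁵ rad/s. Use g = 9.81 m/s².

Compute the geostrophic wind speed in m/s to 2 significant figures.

11 m/s

Coriolis parameter at 56°S:
f = 2Ω sin φ = 2 × 7.29×10⁻⁵ × sin 56° = 1.21×10⁻⁴ s⁻¹
Height gradient: |∂Z/∂n| = 30 m / 224000 m = 1.34×10⁻⁴
On a pressure surface, geostrophic balance gives V_g = (g/f)|∂Z/∂n|:
V_g = 9.81 × 1.34×10⁻⁴ / 1.21×10⁻⁴ = 10.9 m/s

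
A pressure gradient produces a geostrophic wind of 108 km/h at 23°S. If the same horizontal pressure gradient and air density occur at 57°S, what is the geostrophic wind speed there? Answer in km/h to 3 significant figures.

With the same pressure gradient and density, V_g ∝ 1/f ∝ 1/sin φ.
V₂ = V₁ · sin φ₁ / sin φ₂ = 108 × sin 23° / sin 57°
V₂ = 108 × 0.3907/0.8387 = 50.3 km/h

50.3 km/h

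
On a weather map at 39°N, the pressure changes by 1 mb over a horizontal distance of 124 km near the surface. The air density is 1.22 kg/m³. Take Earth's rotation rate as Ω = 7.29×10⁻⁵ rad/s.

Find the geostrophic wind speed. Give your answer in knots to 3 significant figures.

Coriolis parameter at 39°N:
f = 2Ω sin φ = 2 × 7.29×10⁻⁵ × sin 39° = 9.18×10⁻⁵ s⁻¹
Pressure gradient: |∂P/∂n| = 100 Pa / 124000 m = 8.06×10⁻⁴ Pa/m
Geostrophic balance (pressure-gradient force = Coriolis force):
V_g = (1/(fρ)) |∂P/∂n| = 8.06×10⁻⁴ / (9.18×10⁻⁵ × 1.22) = 7.20 m/s
Converting: 7.20 m/s × 1.944 = 14.0 knots

14.0 knots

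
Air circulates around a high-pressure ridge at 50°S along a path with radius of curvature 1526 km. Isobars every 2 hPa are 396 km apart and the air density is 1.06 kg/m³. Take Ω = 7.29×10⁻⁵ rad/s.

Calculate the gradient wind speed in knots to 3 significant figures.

Coriolis parameter at 50°S:
f = 2Ω sin φ = 2 × 7.29×10⁻⁵ × sin 50° = 1.12×10⁻⁴ s⁻¹
Pressure gradient: |∂P/∂n| = 200 Pa / 396000 m = 5.05×10⁻⁴ Pa/m
Geostrophic speed: V_g = |∂P/∂n|/(fρ) = 5.05×10⁻⁴/(1.12×10⁻⁴ × 1.06) = 4.27 m/s
Around a high, pressure-gradient force acts outward with centrifugal, so Coriolis balances both:
fV = (1/ρ)|∂P/∂n| + V²/R  →  V² − fR·V + fR·V_g = 0
With fR = 1.12×10⁻⁴ × 1526×10³ m = 170 m/s:
V = [fR − √((fR)² − 4 fR V_g)]/2 = [170 − √(170² − 4×170×4.27)]/2 = 4.38 m/s
Supergeostrophic (V > V_g = 4.27 m/s), as expected around a high.
Converting: 4.38 m/s × 1.944 = 8.51 knots

8.51 knots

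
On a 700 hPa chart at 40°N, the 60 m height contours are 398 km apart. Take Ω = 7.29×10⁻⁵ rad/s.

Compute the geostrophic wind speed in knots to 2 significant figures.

31 knots

Coriolis parameter at 40°N:
f = 2Ω sin φ = 2 × 7.29×10⁻⁵ × sin 40° = 9.37×10⁻⁵ s⁻¹
Height gradient: |∂Z/∂n| = 60 m / 398000 m = 1.51×10⁻⁴
On a pressure surface, geostrophic balance gives V_g = (g/f)|∂Z/∂n|:
V_g = 9.81 × 1.51×10⁻⁴ / 9.37×10⁻⁵ = 15.8 m/s
Converting: 15.8 m/s × 1.944 = 31 knots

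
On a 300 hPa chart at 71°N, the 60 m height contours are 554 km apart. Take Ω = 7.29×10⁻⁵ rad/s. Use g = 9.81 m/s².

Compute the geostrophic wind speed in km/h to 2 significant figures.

Coriolis parameter at 71°N:
f = 2Ω sin φ = 2 × 7.29×10⁻⁵ × sin 71° = 1.38×10⁻⁴ s⁻¹
Height gradient: |∂Z/∂n| = 60 m / 554000 m = 1.08×10⁻⁴
On a pressure surface, geostrophic balance gives V_g = (g/f)|∂Z/∂n|:
V_g = 9.81 × 1.08×10⁻⁴ / 1.38×10⁻⁴ = 7.71 m/s
Converting: 7.71 m/s × 3.6 = 28 km/h

28 km/h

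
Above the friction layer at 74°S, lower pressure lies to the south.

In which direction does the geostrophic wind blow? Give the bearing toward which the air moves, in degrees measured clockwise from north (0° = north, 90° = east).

090°

The pressure-gradient force points toward the south (bearing 180°).
Geostrophic balance: in the Southern Hemisphere the Coriolis force deflects motion to the left, so the geostrophic wind blows 90° to the left of the pressure-gradient force (low pressure on the right).
Rotating 180° by 90° counterclockwise gives 090° — the wind blows toward the east.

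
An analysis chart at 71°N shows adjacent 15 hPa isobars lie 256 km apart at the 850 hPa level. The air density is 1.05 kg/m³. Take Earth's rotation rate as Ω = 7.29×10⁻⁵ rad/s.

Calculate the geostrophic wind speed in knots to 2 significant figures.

79 knots

Coriolis parameter at 71°N:
f = 2Ω sin φ = 2 × 7.29×10⁻⁵ × sin 71° = 1.38×10⁻⁴ s⁻¹
Pressure gradient: |∂P/∂n| = 1500 Pa / 256000 m = 5.86×10⁻³ Pa/m
Geostrophic balance (pressure-gradient force = Coriolis force):
V_g = (1/(fρ)) |∂P/∂n| = 5.86×10⁻³ / (1.38×10⁻⁴ × 1.05) = 40.5 m/s
Converting: 40.5 m/s × 1.944 = 79 knots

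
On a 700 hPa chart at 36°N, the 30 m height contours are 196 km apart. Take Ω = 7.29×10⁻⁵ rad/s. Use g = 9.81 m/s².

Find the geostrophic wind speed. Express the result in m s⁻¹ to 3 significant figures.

Coriolis parameter at 36°N:
f = 2Ω sin φ = 2 × 7.29×10⁻⁵ × sin 36° = 8.57×10⁻⁵ s⁻¹
Height gradient: |∂Z/∂n| = 30 m / 196000 m = 1.53×10⁻⁴
On a pressure surface, geostrophic balance gives V_g = (g/f)|∂Z/∂n|:
V_g = 9.81 × 1.53×10⁻⁴ / 8.57×10⁻⁵ = 17.5 m/s

17.5 m s⁻¹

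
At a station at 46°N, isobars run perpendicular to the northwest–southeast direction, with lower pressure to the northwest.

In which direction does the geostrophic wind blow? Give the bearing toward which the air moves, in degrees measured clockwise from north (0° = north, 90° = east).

The pressure-gradient force points toward the northwest (bearing 315°).
Geostrophic balance: in the Northern Hemisphere the Coriolis force deflects motion to the right, so the geostrophic wind blows 90° to the right of the pressure-gradient force (low pressure on the left).
Rotating 315° by 90° clockwise gives 045° — the wind blows toward the northeast.

045°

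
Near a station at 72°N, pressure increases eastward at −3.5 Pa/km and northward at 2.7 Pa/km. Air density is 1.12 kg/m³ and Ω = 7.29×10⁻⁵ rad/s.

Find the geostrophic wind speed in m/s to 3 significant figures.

Coriolis parameter at 72°N:
f = 2Ω sin φ = 2 × 7.29×10⁻⁵ × sin 72° = 1.39×10⁻⁴ s⁻¹
Component geostrophic relations (x east, y north):
u_g = −(1/(fρ)) ∂P/∂y,  v_g = (1/(fρ)) ∂P/∂x
u_g = −(2.7×10⁻³)/(1.39×10⁻⁴ × 1.12) = −17.4 m/s;  v_g = (−3.5×10⁻³)/(1.39×10⁻⁴ × 1.12) = −22.5 m/s
|V_g| = √(u_g² + v_g²) = 28.5 m/s

28.5 m/s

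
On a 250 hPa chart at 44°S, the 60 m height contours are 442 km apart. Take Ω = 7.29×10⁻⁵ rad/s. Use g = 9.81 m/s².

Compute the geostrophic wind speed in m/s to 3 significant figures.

13.1 m/s

Coriolis parameter at 44°S:
f = 2Ω sin φ = 2 × 7.29×10⁻⁵ × sin 44° = 1.01×10⁻⁴ s⁻¹
Height gradient: |∂Z/∂n| = 60 m / 442000 m = 1.36×10⁻⁴
On a pressure surface, geostrophic balance gives V_g = (g/f)|∂Z/∂n|:
V_g = 9.81 × 1.36×10⁻⁴ / 1.01×10⁻⁴ = 13.1 m/s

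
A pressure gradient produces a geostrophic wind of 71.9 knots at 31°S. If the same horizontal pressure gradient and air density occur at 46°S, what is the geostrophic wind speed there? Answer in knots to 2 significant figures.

With the same pressure gradient and density, V_g ∝ 1/f ∝ 1/sin φ.
V₂ = V₁ · sin φ₁ / sin φ₂ = 71.9 × sin 31° / sin 46°
V₂ = 71.9 × 0.5150/0.7193 = 51 knots

51 knots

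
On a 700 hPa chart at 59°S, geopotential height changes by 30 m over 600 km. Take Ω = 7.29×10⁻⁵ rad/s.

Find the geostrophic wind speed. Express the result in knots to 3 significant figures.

7.63 knots

Coriolis parameter at 59°S:
f = 2Ω sin φ = 2 × 7.29×10⁻⁵ × sin 59° = 1.25×10⁻⁴ s⁻¹
Height gradient: |∂Z/∂n| = 30 m / 600000 m = 5.00×10⁻⁵
On a pressure surface, geostrophic balance gives V_g = (g/f)|∂Z/∂n|:
V_g = 9.81 × 5.00×10⁻⁵ / 1.25×10⁻⁴ = 3.92 m/s
Converting: 3.92 m/s × 1.944 = 7.63 knots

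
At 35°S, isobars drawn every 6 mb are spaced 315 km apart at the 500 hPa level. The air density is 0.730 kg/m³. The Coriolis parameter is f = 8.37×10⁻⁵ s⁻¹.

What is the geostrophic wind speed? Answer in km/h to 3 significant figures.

112 km/h

Pressure gradient: |∂P/∂n| = 600 Pa / 315000 m = 1.90×10⁻³ Pa/m
Geostrophic balance (pressure-gradient force = Coriolis force):
V_g = (1/(fρ)) |∂P/∂n| = 1.90×10⁻³ / (8.37×10⁻⁵ × 0.730) = 31.2 m/s
Converting: 31.2 m/s × 3.6 = 112 km/h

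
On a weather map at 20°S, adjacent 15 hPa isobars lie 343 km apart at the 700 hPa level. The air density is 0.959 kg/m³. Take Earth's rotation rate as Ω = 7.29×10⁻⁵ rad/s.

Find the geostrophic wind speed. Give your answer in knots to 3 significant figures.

178 knots

Coriolis parameter at 20°S:
f = 2Ω sin φ = 2 × 7.29×10⁻⁵ × sin 20° = 4.99×10⁻⁵ s⁻¹
Pressure gradient: |∂P/∂n| = 1500 Pa / 343000 m = 4.37×10⁻³ Pa/m
Geostrophic balance (pressure-gradient force = Coriolis force):
V_g = (1/(fρ)) |∂P/∂n| = 4.37×10⁻³ / (4.99×10⁻⁵ × 0.959) = 91.4 m/s
Converting: 91.4 m/s × 1.944 = 178 knots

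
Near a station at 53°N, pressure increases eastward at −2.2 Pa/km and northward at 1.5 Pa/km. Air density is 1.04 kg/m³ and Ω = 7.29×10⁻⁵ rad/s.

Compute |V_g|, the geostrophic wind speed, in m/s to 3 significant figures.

Coriolis parameter at 53°N:
f = 2Ω sin φ = 2 × 7.29×10⁻⁵ × sin 53° = 1.16×10⁻⁴ s⁻¹
Component geostrophic relations (x east, y north):
u_g = −(1/(fρ)) ∂P/∂y,  v_g = (1/(fρ)) ∂P/∂x
u_g = −(1.5×10⁻³)/(1.16×10⁻⁴ × 1.04) = −12.4 m/s;  v_g = (−2.2×10⁻³)/(1.16×10⁻⁴ × 1.04) = −18.2 m/s
|V_g| = √(u_g² + v_g²) = 22.0 m/s

22.0 m/s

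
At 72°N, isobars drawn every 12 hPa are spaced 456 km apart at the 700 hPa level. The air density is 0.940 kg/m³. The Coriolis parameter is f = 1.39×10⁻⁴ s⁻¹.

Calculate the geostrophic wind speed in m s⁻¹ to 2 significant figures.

20 m s⁻¹

Pressure gradient: |∂P/∂n| = 1200 Pa / 456000 m = 2.63×10⁻³ Pa/m
Geostrophic balance (pressure-gradient force = Coriolis force):
V_g = (1/(fρ)) |∂P/∂n| = 2.63×10⁻³ / (1.39×10⁻⁴ × 0.940) = 20.1 m/s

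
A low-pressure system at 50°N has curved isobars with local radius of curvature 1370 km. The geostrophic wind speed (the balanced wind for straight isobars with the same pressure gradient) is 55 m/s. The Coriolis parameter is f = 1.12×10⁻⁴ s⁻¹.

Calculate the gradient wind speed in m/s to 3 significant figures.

Around a low, centrifugal force acts outward with Coriolis, so pressure-gradient force balances both:
(1/ρ)|∂P/∂n| = fV + V²/R  →  V² + fR·V − fR·V_g = 0
With fR = 1.12×10⁻⁴ × 1370×10³ m = 153 m/s:
V = [−fR + √((fR)² + 4 fR V_g)]/2 = [−153 + √(153² + 4×153×55)]/2 = 43 m/s
Subgeostrophic (V < V_g = 55 m/s), as expected around a low.

43.0 m/s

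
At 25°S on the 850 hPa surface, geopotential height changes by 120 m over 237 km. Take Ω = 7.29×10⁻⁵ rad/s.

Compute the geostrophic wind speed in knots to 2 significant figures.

160 knots

Coriolis parameter at 25°S:
f = 2Ω sin φ = 2 × 7.29×10⁻⁵ × sin 25° = 6.16×10⁻⁵ s⁻¹
Height gradient: |∂Z/∂n| = 120 m / 237000 m = 5.06×10⁻⁴
On a pressure surface, geostrophic balance gives V_g = (g/f)|∂Z/∂n|:
V_g = 9.81 × 5.06×10⁻⁴ / 6.16×10⁻⁵ = 80.6 m/s
Converting: 80.6 m/s × 1.944 = 160 knots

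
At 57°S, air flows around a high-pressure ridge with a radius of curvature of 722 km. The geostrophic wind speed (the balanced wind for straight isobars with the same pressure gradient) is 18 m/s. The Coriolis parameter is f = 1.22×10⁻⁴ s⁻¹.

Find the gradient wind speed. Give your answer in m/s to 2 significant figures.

Around a high, pressure-gradient force acts outward with centrifugal, so Coriolis balances both:
fV = (1/ρ)|∂P/∂n| + V²/R  →  V² − fR·V + fR·V_g = 0
With fR = 1.22×10⁻⁴ × 722×10³ m = 88.1 m/s:
V = [fR − √((fR)² − 4 fR V_g)]/2 = [88.1 − √(88.1² − 4×88.1×18)]/2 = 25.2 m/s
Supergeostrophic (V > V_g = 18 m/s), as expected around a high.

25 m/s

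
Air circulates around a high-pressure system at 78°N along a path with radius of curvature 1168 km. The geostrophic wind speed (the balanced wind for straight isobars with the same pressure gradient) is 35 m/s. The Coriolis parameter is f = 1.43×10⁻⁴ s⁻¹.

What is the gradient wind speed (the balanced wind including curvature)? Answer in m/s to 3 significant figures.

49.9 m/s

Around a high, pressure-gradient force acts outward with centrifugal, so Coriolis balances both:
fV = (1/ρ)|∂P/∂n| + V²/R  →  V² − fR·V + fR·V_g = 0
With fR = 1.43×10⁻⁴ × 1168×10³ m = 167 m/s:
V = [fR − √((fR)² − 4 fR V_g)]/2 = [167 − √(167² − 4×167×35)]/2 = 49.9 m/s
Supergeostrophic (V > V_g = 35 m/s), as expected around a high.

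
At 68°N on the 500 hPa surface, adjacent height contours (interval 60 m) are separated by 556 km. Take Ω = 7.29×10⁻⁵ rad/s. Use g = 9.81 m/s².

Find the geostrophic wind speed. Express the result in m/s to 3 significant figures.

7.83 m/s

Coriolis parameter at 68°N:
f = 2Ω sin φ = 2 × 7.29×10⁻⁵ × sin 68° = 1.35×10⁻⁴ s⁻¹
Height gradient: |∂Z/∂n| = 60 m / 556000 m = 1.08×10⁻⁴
On a pressure surface, geostrophic balance gives V_g = (g/f)|∂Z/∂n|:
V_g = 9.81 × 1.08×10⁻⁴ / 1.35×10⁻⁴ = 7.83 m/s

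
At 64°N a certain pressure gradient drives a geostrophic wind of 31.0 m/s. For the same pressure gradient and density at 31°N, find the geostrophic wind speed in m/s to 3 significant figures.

54.1 m/s

With the same pressure gradient and density, V_g ∝ 1/f ∝ 1/sin φ.
V₂ = V₁ · sin φ₁ / sin φ₂ = 31.0 × sin 64° / sin 31°
V₂ = 31.0 × 0.8988/0.5150 = 54.1 m/s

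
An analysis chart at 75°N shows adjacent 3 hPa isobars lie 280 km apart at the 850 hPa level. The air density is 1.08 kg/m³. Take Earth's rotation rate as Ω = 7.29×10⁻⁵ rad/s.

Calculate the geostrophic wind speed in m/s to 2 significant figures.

Coriolis parameter at 75°N:
f = 2Ω sin φ = 2 × 7.29×10⁻⁵ × sin 75° = 1.41×10⁻⁴ s⁻¹
Pressure gradient: |∂P/∂n| = 300 Pa / 280000 m = 1.07×10⁻³ Pa/m
Geostrophic balance (pressure-gradient force = Coriolis force):
V_g = (1/(fρ)) |∂P/∂n| = 1.07×10⁻³ / (1.41×10⁻⁴ × 1.08) = 7.04 m/s

7.0 m/s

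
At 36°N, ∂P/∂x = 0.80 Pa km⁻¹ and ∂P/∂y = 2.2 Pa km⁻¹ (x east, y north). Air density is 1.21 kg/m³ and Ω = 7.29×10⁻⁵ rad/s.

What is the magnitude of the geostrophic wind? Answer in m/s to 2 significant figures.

Coriolis parameter at 36°N:
f = 2Ω sin φ = 2 × 7.29×10⁻⁵ × sin 36° = 8.57×10⁻⁵ s⁻¹
Component geostrophic relations (x east, y north):
u_g = −(1/(fρ)) ∂P/∂y,  v_g = (1/(fρ)) ∂P/∂x
u_g = −(2.2×10⁻³)/(8.57×10⁻⁵ × 1.21) = −21.2 m/s;  v_g = (0.80×10⁻³)/(8.57×10⁻⁵ × 1.21) = 7.71 m/s
|V_g| = √(u_g² + v_g²) = 22.6 m/s

23 m/s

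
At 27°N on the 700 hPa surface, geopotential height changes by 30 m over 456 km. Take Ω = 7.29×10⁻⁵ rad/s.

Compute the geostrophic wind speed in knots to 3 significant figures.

Coriolis parameter at 27°N:
f = 2Ω sin φ = 2 × 7.29×10⁻⁵ × sin 27° = 6.62×10⁻⁵ s⁻¹
Height gradient: |∂Z/∂n| = 30 m / 456000 m = 6.58×10⁻⁵
On a pressure surface, geostrophic balance gives V_g = (g/f)|∂Z/∂n|:
V_g = 9.81 × 6.58×10⁻⁵ / 6.62×10⁻⁵ = 9.75 m/s
Converting: 9.75 m/s × 1.944 = 19.0 knots

19.0 knots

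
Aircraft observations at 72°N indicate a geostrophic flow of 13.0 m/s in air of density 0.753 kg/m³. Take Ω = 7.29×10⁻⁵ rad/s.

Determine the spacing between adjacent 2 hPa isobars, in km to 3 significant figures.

Coriolis parameter at 72°N:
f = 2Ω sin φ = 2 × 7.29×10⁻⁵ × sin 72° = 1.39×10⁻⁴ s⁻¹
Geostrophic balance rearranged: |∂P/∂n| = f ρ V_g
|∂P/∂n| = 1.39×10⁻⁴ × 0.753 × 13.0 = 1.36×10⁻³ Pa/m
Isobar spacing: Δn = ΔP/|∂P/∂n| = 200 Pa / 1.36×10⁻³ Pa/m = 147342 m ≈ 147 km

147 km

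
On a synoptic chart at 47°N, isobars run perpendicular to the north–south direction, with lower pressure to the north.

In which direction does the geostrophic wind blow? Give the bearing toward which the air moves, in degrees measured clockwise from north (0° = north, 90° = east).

The pressure-gradient force points toward the north (bearing 000°).
Geostrophic balance: in the Northern Hemisphere the Coriolis force deflects motion to the right, so the geostrophic wind blows 90° to the right of the pressure-gradient force (low pressure on the left).
Rotating 000° by 90° clockwise gives 090° — the wind blows toward the east.

090°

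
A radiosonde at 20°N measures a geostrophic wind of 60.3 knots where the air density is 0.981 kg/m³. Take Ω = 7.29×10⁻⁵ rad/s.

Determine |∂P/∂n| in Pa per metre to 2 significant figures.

1.5×10⁻³ Pa/m

Coriolis parameter at 20°N:
f = 2Ω sin φ = 2 × 7.29×10⁻⁵ × sin 20° = 4.99×10⁻⁵ s⁻¹
Wind speed in SI: 60.3 knots = 31.0 m/s
Geostrophic balance rearranged: |∂P/∂n| = f ρ V_g
|∂P/∂n| = 4.99×10⁻⁵ × 0.981 × 31.0 = 1.52×10⁻³ Pa/m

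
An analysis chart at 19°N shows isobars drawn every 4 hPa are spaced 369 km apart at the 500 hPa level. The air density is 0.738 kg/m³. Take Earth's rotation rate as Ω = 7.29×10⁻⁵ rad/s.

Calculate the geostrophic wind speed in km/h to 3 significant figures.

Coriolis parameter at 19°N:
f = 2Ω sin φ = 2 × 7.29×10⁻⁵ × sin 19° = 4.75×10⁻⁵ s⁻¹
Pressure gradient: |∂P/∂n| = 400 Pa / 369000 m = 1.08×10⁻³ Pa/m
Geostrophic balance (pressure-gradient force = Coriolis force):
V_g = (1/(fρ)) |∂P/∂n| = 1.08×10⁻³ / (4.75×10⁻⁵ × 0.738) = 30.9 m/s
Converting: 30.9 m/s × 3.6 = 111 km/h

111 km/h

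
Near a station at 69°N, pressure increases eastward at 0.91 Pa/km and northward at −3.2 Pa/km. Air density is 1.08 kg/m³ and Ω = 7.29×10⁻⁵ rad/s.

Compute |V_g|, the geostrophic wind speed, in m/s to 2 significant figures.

Coriolis parameter at 69°N:
f = 2Ω sin φ = 2 × 7.29×10⁻⁵ × sin 69° = 1.36×10⁻⁴ s⁻¹
Component geostrophic relations (x east, y north):
u_g = −(1/(fρ)) ∂P/∂y,  v_g = (1/(fρ)) ∂P/∂x
u_g = −(−3.2×10⁻³)/(1.36×10⁻⁴ × 1.08) = 21.8 m/s;  v_g = (0.91×10⁻³)/(1.36×10⁻⁴ × 1.08) = 6.19 m/s
|V_g| = √(u_g² + v_g²) = 22.6 m/s

23 m/s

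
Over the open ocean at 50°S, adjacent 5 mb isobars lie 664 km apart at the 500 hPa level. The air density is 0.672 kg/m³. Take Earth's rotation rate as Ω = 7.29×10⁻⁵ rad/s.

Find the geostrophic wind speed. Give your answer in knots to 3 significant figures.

Coriolis parameter at 50°S:
f = 2Ω sin φ = 2 × 7.29×10⁻⁵ × sin 50° = 1.12×10⁻⁴ s⁻¹
Pressure gradient: |∂P/∂n| = 500 Pa / 664000 m = 7.53×10⁻⁴ Pa/m
Geostrophic balance (pressure-gradient force = Coriolis force):
V_g = (1/(fρ)) |∂P/∂n| = 7.53×10⁻⁴ / (1.12×10⁻⁴ × 0.672) = 10.0 m/s
Converting: 10.0 m/s × 1.944 = 19.5 knots

19.5 knots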